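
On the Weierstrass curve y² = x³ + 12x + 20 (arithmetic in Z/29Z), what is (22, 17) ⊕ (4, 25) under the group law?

(10, 26)

(22, 17) + (4, 25). λ = (25 - 17)/(4 - 22) ≡ 8/11 mod 29. 11⁻¹ ≡ 8 (mod 29) since 11·8 = 88 ≡ 1, so λ ≡ 6.
  x = λ² - 22 - 4 = 36 - 26 ≡ 10; y = λ·(22 - 10) - 17 ≡ 26. → (10, 26)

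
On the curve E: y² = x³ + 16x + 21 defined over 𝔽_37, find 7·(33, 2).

(16, 9)

Write Q = (33, 2).
Repeated addition: build up to 7Q.
2Q: tangent at (33, 2): λ = (3·33² + 16)/(2·2) ≡ 27/4. 4⁻¹ ≡ 28 (mod 37), so λ ≡ 27·28 ≡ 16.
  x = λ² - 33 - 33 = 256 - 66 ≡ 5; y = λ·(33 - 5) - 2 ≡ 2. → (5, 2)
3Q: (5, 2) + (33, 2). λ = (2 - 2)/(33 - 5) ≡ 0/28 mod 37. 28⁻¹ ≡ 4 (mod 37), so λ ≡ 0.
  x = λ² - 5 - 33 = 0 - 38 ≡ 36; y = λ·(5 - 36) - 2 ≡ 35. → (36, 35)
4Q: (36, 35) + (33, 2). λ = (2 - 35)/(33 - 36) ≡ 4/34 mod 37. 34⁻¹ ≡ 12 (mod 37), so λ ≡ 11.
  x = λ² - 36 - 33 = 121 - 69 ≡ 15; y = λ·(36 - 15) - 35 ≡ 11. → (15, 11)
5Q: (15, 11) + (33, 2). λ = (2 - 11)/(33 - 15) ≡ 28/18 mod 37. 18⁻¹ ≡ 35 (mod 37), so λ ≡ 18.
  x = λ² - 15 - 33 = 324 - 48 ≡ 17; y = λ·(15 - 17) - 11 ≡ 27. → (17, 27)
6Q: (17, 27) + (33, 2). λ = (2 - 27)/(33 - 17) ≡ 12/16 mod 37. 16⁻¹ ≡ 7 (mod 37) since 16·7 = 112 ≡ 1, so λ ≡ 10.
  x = λ² - 17 - 33 = 100 - 50 ≡ 13; y = λ·(17 - 13) - 27 ≡ 13. → (13, 13)
7Q: (13, 13) + (33, 2). λ = (2 - 13)/(33 - 13) ≡ 26/20 mod 37. 20⁻¹ ≡ 13 (mod 37), so λ ≡ 5.
  x = λ² - 13 - 33 = 25 - 46 ≡ 16; y = λ·(13 - 16) - 13 ≡ 9. → (16, 9)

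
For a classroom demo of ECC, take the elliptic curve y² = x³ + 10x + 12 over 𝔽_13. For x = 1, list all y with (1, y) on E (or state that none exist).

x³ + 10x + 12 = 23 ≡ 10 (mod 13).
Square roots of 10 mod 13: 6 and 7 (since 6² = 36 ≡ 10).

6, 7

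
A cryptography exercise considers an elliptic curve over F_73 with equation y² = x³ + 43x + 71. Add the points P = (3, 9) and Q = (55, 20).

(3, 9) + (55, 20). λ = (20 - 9)/(55 - 3) ≡ 11/52 mod 73. 52⁻¹ ≡ 66 (mod 73), so λ ≡ 69.
  x = λ² - 3 - 55 = 4761 - 58 ≡ 31; y = λ·(3 - 31) - 9 ≡ 30. → (31, 30)

(31, 30)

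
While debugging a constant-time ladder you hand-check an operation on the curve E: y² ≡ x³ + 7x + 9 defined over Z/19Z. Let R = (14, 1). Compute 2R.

(0, 3)

tangent at (14, 1): λ = (3·14² + 7)/(2·1) ≡ 6/2. 2⁻¹ ≡ 10 (mod 19), so λ ≡ 6·10 ≡ 3.
  x = λ² - 14 - 14 = 9 - 28 ≡ 0; y = λ·(14 - 0) - 1 ≡ 3. → (0, 3)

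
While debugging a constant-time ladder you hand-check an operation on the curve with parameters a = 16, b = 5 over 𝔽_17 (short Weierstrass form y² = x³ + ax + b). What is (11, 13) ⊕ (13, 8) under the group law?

(11, 13) + (13, 8). λ = (8 - 13)/(13 - 11) ≡ 12/2 mod 17. 2⁻¹ ≡ 9 (mod 17), so λ ≡ 6.
  x = λ² - 11 - 13 = 36 - 24 ≡ 12; y = λ·(11 - 12) - 13 ≡ 15. → (12, 15)

(12, 15)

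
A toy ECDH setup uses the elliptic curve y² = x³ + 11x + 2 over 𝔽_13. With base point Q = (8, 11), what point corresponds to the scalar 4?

Repeated addition: build up to 4Q.
2Q: tangent at (8, 11): λ = (3·8² + 11)/(2·11) ≡ 8/9. 9⁻¹ ≡ 3 (mod 13) since 9·3 = 27 ≡ 1, so λ ≡ 8·3 ≡ 11.
  x = λ² - 8 - 8 = 121 - 16 ≡ 1; y = λ·(8 - 1) - 11 ≡ 1. → (1, 1)
3Q: (1, 1) + (8, 11). λ = (11 - 1)/(8 - 1) ≡ 10/7 mod 13. 7⁻¹ ≡ 2 (mod 13) since 7·2 = 14 ≡ 1, so λ ≡ 7.
  x = λ² - 1 - 8 = 49 - 9 ≡ 1; y = λ·(1 - 1) - 1 ≡ 12. → (1, 12)
4Q: (1, 12) + (8, 11). λ = (11 - 12)/(8 - 1) ≡ 12/7 mod 13. 7⁻¹ ≡ 2 (mod 13), so λ ≡ 11.
  x = λ² - 1 - 8 = 121 - 9 ≡ 8; y = λ·(1 - 8) - 12 ≡ 2. → (8, 2)

(8, 2)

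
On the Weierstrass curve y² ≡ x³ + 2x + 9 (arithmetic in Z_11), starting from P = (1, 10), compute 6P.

Double-and-add on 6 = (110)₂. Start with P = (1, 10) for the leading 1-bit.
double: tangent at (1, 10): λ = (3·1² + 2)/(2·10) ≡ 5/9. 9⁻¹ ≡ 5 (mod 11), so λ ≡ 5·5 ≡ 3.
  x = λ² - 1 - 1 = 9 - 2 ≡ 7; y = λ·(1 - 7) - 10 ≡ 5. → (7, 5)
add P: (7, 5) + (1, 10). λ = (10 - 5)/(1 - 7) ≡ 5/5 mod 11. 5⁻¹ ≡ 9 (mod 11), so λ ≡ 1.
  x = λ² - 7 - 1 = 1 - 8 ≡ 4; y = λ·(7 - 4) - 5 ≡ 9. → (4, 9)
double: tangent at (4, 9): λ = (3·4² + 2)/(2·9) ≡ 6/7. 7⁻¹ ≡ 8 (mod 11) since 7·8 = 56 ≡ 1, so λ ≡ 6·8 ≡ 4.
  x = λ² - 4 - 4 = 16 - 8 ≡ 8; y = λ·(4 - 8) - 9 ≡ 8. → (8, 8)

(8, 8)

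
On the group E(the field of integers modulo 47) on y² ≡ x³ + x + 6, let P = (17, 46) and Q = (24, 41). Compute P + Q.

(42, 39)

(17, 46) + (24, 41). λ = (41 - 46)/(24 - 17) ≡ 42/7 mod 47. 7⁻¹ ≡ 27 (mod 47), so λ ≡ 6.
  x = λ² - 17 - 24 = 36 - 41 ≡ 42; y = λ·(17 - 42) - 46 ≡ 39. → (42, 39)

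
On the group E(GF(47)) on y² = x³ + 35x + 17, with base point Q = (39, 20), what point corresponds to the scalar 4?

Double-and-add on 4 = (100)₂. Start with Q = (39, 20) for the leading 1-bit.
double: tangent at (39, 20): λ = (3·39² + 35)/(2·20) ≡ 39/40. 40⁻¹ ≡ 20 (mod 47), so λ ≡ 39·20 ≡ 28.
  x = λ² - 39 - 39 = 784 - 78 ≡ 1; y = λ·(39 - 1) - 20 ≡ 10. → (1, 10)
double: tangent at (1, 10): λ = (3·1² + 35)/(2·10) ≡ 38/20. 20⁻¹ ≡ 40 (mod 47) since 20·40 = 800 ≡ 1, so λ ≡ 38·40 ≡ 16.
  x = λ² - 1 - 1 = 256 - 2 ≡ 19; y = λ·(1 - 19) - 10 ≡ 31. → (19, 31)

(19, 31)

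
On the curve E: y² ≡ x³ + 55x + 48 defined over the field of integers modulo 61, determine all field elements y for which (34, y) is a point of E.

x³ + 55x + 48 = 41222 ≡ 47 (mod 61).
Square roots of 47 mod 61: 13 and 48 (since 13² = 169 ≡ 47).

13, 48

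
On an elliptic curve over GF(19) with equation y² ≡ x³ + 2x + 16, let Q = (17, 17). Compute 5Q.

Repeated addition: build up to 5Q.
2Q: tangent at (17, 17): λ = (3·17² + 2)/(2·17) ≡ 14/15. 15⁻¹ ≡ 14 (mod 19), so λ ≡ 14·14 ≡ 6.
  x = λ² - 17 - 17 = 36 - 34 ≡ 2; y = λ·(17 - 2) - 17 ≡ 16. → (2, 16)
3Q: (2, 16) + (17, 17). λ = (17 - 16)/(17 - 2) ≡ 1/15 mod 19. 15⁻¹ ≡ 14 (mod 19), so λ ≡ 14.
  x = λ² - 2 - 17 = 196 - 19 ≡ 6; y = λ·(2 - 6) - 16 ≡ 4. → (6, 4)
4Q: (6, 4) + (17, 17). λ = (17 - 4)/(17 - 6) ≡ 13/11 mod 19. 11⁻¹ ≡ 7 (mod 19), so λ ≡ 15.
  x = λ² - 6 - 17 = 225 - 23 ≡ 12; y = λ·(6 - 12) - 4 ≡ 1. → (12, 1)
5Q: (12, 1) + (17, 17). λ = (17 - 1)/(17 - 12) ≡ 16/5 mod 19. 5⁻¹ ≡ 4 (mod 19), so λ ≡ 7.
  x = λ² - 12 - 17 = 49 - 29 ≡ 1; y = λ·(12 - 1) - 1 ≡ 0. → (1, 0)

(1, 0)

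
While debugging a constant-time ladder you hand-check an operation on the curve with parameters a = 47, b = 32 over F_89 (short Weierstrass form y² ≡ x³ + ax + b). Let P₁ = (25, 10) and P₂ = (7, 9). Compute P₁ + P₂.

(25, 10) + (7, 9). λ = (9 - 10)/(7 - 25) ≡ 88/71 mod 89. 71⁻¹ ≡ 84 (mod 89) since 71·84 = 5964 ≡ 1, so λ ≡ 5.
  x = λ² - 25 - 7 = 25 - 32 ≡ 82; y = λ·(25 - 82) - 10 ≡ 61. → (82, 61)

(82, 61)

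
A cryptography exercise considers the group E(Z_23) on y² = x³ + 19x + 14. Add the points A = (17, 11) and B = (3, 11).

(17, 11) + (3, 11). λ = (11 - 11)/(3 - 17) ≡ 0/9 mod 23. 9⁻¹ ≡ 18 (mod 23) since 9·18 = 162 ≡ 1, so λ ≡ 0.
  x = λ² - 17 - 3 = 0 - 20 ≡ 3; y = λ·(17 - 3) - 11 ≡ 12. → (3, 12)

(3, 12)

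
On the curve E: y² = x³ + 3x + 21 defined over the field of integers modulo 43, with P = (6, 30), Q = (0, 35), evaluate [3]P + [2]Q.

First 3P:
Repeated addition: build up to 3P.
2P: tangent at (6, 30): λ = (3·6² + 3)/(2·30) ≡ 25/17. 17⁻¹ ≡ 38 (mod 43) since 17·38 = 646 ≡ 1, so λ ≡ 25·38 ≡ 4.
  x = λ² - 6 - 6 = 16 - 12 ≡ 4; y = λ·(6 - 4) - 30 ≡ 21. → (4, 21)
3P: (4, 21) + (6, 30). λ = (30 - 21)/(6 - 4) ≡ 9/2 mod 43. 2⁻¹ ≡ 22 (mod 43), so λ ≡ 26.
  x = λ² - 4 - 6 = 676 - 10 ≡ 21; y = λ·(4 - 21) - 21 ≡ 10. → (21, 10)
3P = (21, 10).
Next 2Q:
Repeated addition: build up to 2Q.
2Q: tangent at (0, 35): λ = (3·0² + 3)/(2·35) ≡ 3/27. 27⁻¹ ≡ 8 (mod 43), so λ ≡ 3·8 ≡ 24.
  x = λ² - 0 - 0 = 576 - 0 ≡ 17; y = λ·(0 - 17) - 35 ≡ 30. → (17, 30)
2Q = (17, 30).
Finally 3P + 2Q:
(21, 10) + (17, 30). λ = (30 - 10)/(17 - 21) ≡ 20/39 mod 43. 39⁻¹ ≡ 32 (mod 43), so λ ≡ 38.
  x = λ² - 21 - 17 = 1444 - 38 ≡ 30; y = λ·(21 - 30) - 10 ≡ 35. → (30, 35)

(30, 35)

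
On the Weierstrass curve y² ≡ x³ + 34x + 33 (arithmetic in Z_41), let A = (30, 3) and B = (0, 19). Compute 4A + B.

First 4A:
Double-and-add on 4 = (100)₂. Start with A = (30, 3) for the leading 1-bit.
double: tangent at (30, 3): λ = (3·30² + 34)/(2·3) ≡ 28/6. 6⁻¹ ≡ 7 (mod 41), so λ ≡ 28·7 ≡ 32.
  x = λ² - 30 - 30 = 1024 - 60 ≡ 21; y = λ·(30 - 21) - 3 ≡ 39. → (21, 39)
double: tangent at (21, 39): λ = (3·21² + 34)/(2·39) ≡ 4/37. 37⁻¹ ≡ 10 (mod 41) since 37·10 = 370 ≡ 1, so λ ≡ 4·10 ≡ 40.
  x = λ² - 21 - 21 = 1600 - 42 ≡ 0; y = λ·(21 - 0) - 39 ≡ 22. → (0, 22)
4A = (0, 22).
Finally 4A + B:
(0, 22) + (0, 19): same x and y₁ ≡ -y₂, so the sum is O.

O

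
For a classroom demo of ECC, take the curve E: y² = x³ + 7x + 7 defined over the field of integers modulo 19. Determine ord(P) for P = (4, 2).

2P: tangent at (4, 2): λ = (3·4² + 7)/(2·2) ≡ 17/4. 4⁻¹ ≡ 5 (mod 19), so λ ≡ 17·5 ≡ 9.
  x = λ² - 4 - 4 = 81 - 8 ≡ 16; y = λ·(4 - 16) - 2 ≡ 4. → (16, 4)
3P: (16, 4) + (4, 2). λ = (2 - 4)/(4 - 16) ≡ 17/7 mod 19. 7⁻¹ ≡ 11 (mod 19) since 7·11 = 77 ≡ 1, so λ ≡ 16.
  x = λ² - 16 - 4 = 256 - 20 ≡ 8; y = λ·(16 - 8) - 4 ≡ 10. → (8, 10)
4P: (8, 10) + (4, 2). λ = (2 - 10)/(4 - 8) ≡ 11/15 mod 19. 15⁻¹ ≡ 14 (mod 19), so λ ≡ 2.
  x = λ² - 8 - 4 = 4 - 12 ≡ 11; y = λ·(8 - 11) - 10 ≡ 3. → (11, 3)
5P: (11, 3) + (4, 2). λ = (2 - 3)/(4 - 11) ≡ 18/12 mod 19. 12⁻¹ ≡ 8 (mod 19) since 12·8 = 96 ≡ 1, so λ ≡ 11.
  x = λ² - 11 - 4 = 121 - 15 ≡ 11; y = λ·(11 - 11) - 3 ≡ 16. → (11, 16)
6P: (11, 16) + (4, 2). λ = (2 - 16)/(4 - 11) ≡ 5/12 mod 19. 12⁻¹ ≡ 8 (mod 19), so λ ≡ 2.
  x = λ² - 11 - 4 = 4 - 15 ≡ 8; y = λ·(11 - 8) - 16 ≡ 9. → (8, 9)
7P: (8, 9) + (4, 2). λ = (2 - 9)/(4 - 8) ≡ 12/15 mod 19. 15⁻¹ ≡ 14 (mod 19), so λ ≡ 16.
  x = λ² - 8 - 4 = 256 - 12 ≡ 16; y = λ·(8 - 16) - 9 ≡ 15. → (16, 15)
8P: (16, 15) + (4, 2). λ = (2 - 15)/(4 - 16) ≡ 6/7 mod 19. 7⁻¹ ≡ 11 (mod 19) since 7·11 = 77 ≡ 1, so λ ≡ 9.
  x = λ² - 16 - 4 = 81 - 20 ≡ 4; y = λ·(16 - 4) - 15 ≡ 17. → (4, 17)
9P: (4, 17) + (4, 2): same x and y₁ ≡ -y₂, so the sum is the point at infinity.
9P = the point at infinity, so the order is 9.

9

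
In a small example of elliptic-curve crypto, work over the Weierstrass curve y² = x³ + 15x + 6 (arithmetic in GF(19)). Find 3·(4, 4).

(11, 1)

Write P = (4, 4).
Repeated addition: build up to 3P.
2P: tangent at (4, 4): λ = (3·4² + 15)/(2·4) ≡ 6/8. 8⁻¹ ≡ 12 (mod 19) since 8·12 = 96 ≡ 1, so λ ≡ 6·12 ≡ 15.
  x = λ² - 4 - 4 = 225 - 8 ≡ 8; y = λ·(4 - 8) - 4 ≡ 12. → (8, 12)
3P: (8, 12) + (4, 4). λ = (4 - 12)/(4 - 8) ≡ 11/15 mod 19. 15⁻¹ ≡ 14 (mod 19), so λ ≡ 2.
  x = λ² - 8 - 4 = 4 - 12 ≡ 11; y = λ·(8 - 11) - 12 ≡ 1. → (11, 1)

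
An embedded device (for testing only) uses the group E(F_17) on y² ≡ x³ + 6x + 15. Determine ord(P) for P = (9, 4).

2P: tangent at (9, 4): λ = (3·9² + 6)/(2·4) ≡ 11/8. 8⁻¹ ≡ 15 (mod 17) since 8·15 = 120 ≡ 1, so λ ≡ 11·15 ≡ 12.
  x = λ² - 9 - 9 = 144 - 18 ≡ 7; y = λ·(9 - 7) - 4 ≡ 3. → (7, 3)
3P: (7, 3) + (9, 4). λ = (4 - 3)/(9 - 7) ≡ 1/2 mod 17. 2⁻¹ ≡ 9 (mod 17) since 2·9 = 18 ≡ 1, so λ ≡ 9.
  x = λ² - 7 - 9 = 81 - 16 ≡ 14; y = λ·(7 - 14) - 3 ≡ 2. → (14, 2)
4P: (14, 2) + (9, 4). λ = (4 - 2)/(9 - 14) ≡ 2/12 mod 17. 12⁻¹ ≡ 10 (mod 17), so λ ≡ 3.
  x = λ² - 14 - 9 = 9 - 23 ≡ 3; y = λ·(14 - 3) - 2 ≡ 14. → (3, 14)
5P: (3, 14) + (9, 4). λ = (4 - 14)/(9 - 3) ≡ 7/6 mod 17. 6⁻¹ ≡ 3 (mod 17), so λ ≡ 4.
  x = λ² - 3 - 9 = 16 - 12 ≡ 4; y = λ·(3 - 4) - 14 ≡ 16. → (4, 16)
6P: (4, 16) + (9, 4). λ = (4 - 16)/(9 - 4) ≡ 5/5 mod 17. 5⁻¹ ≡ 7 (mod 17), so λ ≡ 1.
  x = λ² - 4 - 9 = 1 - 13 ≡ 5; y = λ·(4 - 5) - 16 ≡ 0. → (5, 0)
7P: (5, 0) + (9, 4). λ = (4 - 0)/(9 - 5) ≡ 4/4 mod 17. 4⁻¹ ≡ 13 (mod 17) since 4·13 = 52 ≡ 1, so λ ≡ 1.
  x = λ² - 5 - 9 = 1 - 14 ≡ 4; y = λ·(5 - 4) - 0 ≡ 1. → (4, 1)
8P: (4, 1) + (9, 4). λ = (4 - 1)/(9 - 4) ≡ 3/5 mod 17. 5⁻¹ ≡ 7 (mod 17) since 5·7 = 35 ≡ 1, so λ ≡ 4.
  x = λ² - 4 - 9 = 16 - 13 ≡ 3; y = λ·(4 - 3) - 1 ≡ 3. → (3, 3)
9P: (3, 3) + (9, 4). λ = (4 - 3)/(9 - 3) ≡ 1/6 mod 17. 6⁻¹ ≡ 3 (mod 17) since 6·3 = 18 ≡ 1, so λ ≡ 3.
  x = λ² - 3 - 9 = 9 - 12 ≡ 14; y = λ·(3 - 14) - 3 ≡ 15. → (14, 15)
10P: (14, 15) + (9, 4). λ = (4 - 15)/(9 - 14) ≡ 6/12 mod 17. 12⁻¹ ≡ 10 (mod 17), so λ ≡ 9.
  x = λ² - 14 - 9 = 81 - 23 ≡ 7; y = λ·(14 - 7) - 15 ≡ 14. → (7, 14)
11P: (7, 14) + (9, 4). λ = (4 - 14)/(9 - 7) ≡ 7/2 mod 17. 2⁻¹ ≡ 9 (mod 17), so λ ≡ 12.
  x = λ² - 7 - 9 = 144 - 16 ≡ 9; y = λ·(7 - 9) - 14 ≡ 13. → (9, 13)
12P: (9, 13) + (9, 4): same x and y₁ ≡ -y₂, so the sum is O.
12P = O, so the order is 12.

12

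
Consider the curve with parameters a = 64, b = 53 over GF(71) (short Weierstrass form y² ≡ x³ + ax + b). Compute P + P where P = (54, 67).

tangent at (54, 67): λ = (3·54² + 64)/(2·67) ≡ 8/63. 63⁻¹ ≡ 62 (mod 71), so λ ≡ 8·62 ≡ 70.
  x = λ² - 54 - 54 = 4900 - 108 ≡ 35; y = λ·(54 - 35) - 67 ≡ 56. → (35, 56)

(35, 56)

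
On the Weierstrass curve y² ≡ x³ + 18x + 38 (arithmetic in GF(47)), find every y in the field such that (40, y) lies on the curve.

x³ + 18x + 38 = 64758 ≡ 39 (mod 47).
39 is a non-residue mod 47; no y exists.

none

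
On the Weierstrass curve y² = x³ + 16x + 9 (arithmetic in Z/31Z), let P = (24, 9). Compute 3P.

Repeated addition: build up to 3P.
2P: tangent at (24, 9): λ = (3·24² + 16)/(2·9) ≡ 8/18. 18⁻¹ ≡ 19 (mod 31), so λ ≡ 8·19 ≡ 28.
  x = λ² - 24 - 24 = 784 - 48 ≡ 23; y = λ·(24 - 23) - 9 ≡ 19. → (23, 19)
3P: (23, 19) + (24, 9). λ = (9 - 19)/(24 - 23) ≡ 21/1 mod 31. 1⁻¹ ≡ 1 (mod 31), so λ ≡ 21.
  x = λ² - 23 - 24 = 441 - 47 ≡ 22; y = λ·(23 - 22) - 19 ≡ 2. → (22, 2)

(22, 2)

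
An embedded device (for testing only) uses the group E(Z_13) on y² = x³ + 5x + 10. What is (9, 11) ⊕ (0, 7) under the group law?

(9, 11) + (0, 7). λ = (7 - 11)/(0 - 9) ≡ 9/4 mod 13. 4⁻¹ ≡ 10 (mod 13), so λ ≡ 12.
  x = λ² - 9 - 0 = 144 - 9 ≡ 5; y = λ·(9 - 5) - 11 ≡ 11. → (5, 11)

(5, 11)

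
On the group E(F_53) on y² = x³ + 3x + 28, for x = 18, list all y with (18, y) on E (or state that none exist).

none

x³ + 3x + 28 = 5914 ≡ 31 (mod 53).
31 is a non-residue mod 53; no y exists.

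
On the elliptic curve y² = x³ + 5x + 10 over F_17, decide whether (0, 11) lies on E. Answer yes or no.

no

y² = 11² ≡ 2; x³ + 5x + 10 = 10 ≡ 10 (mod 17). 2 ≠ 10.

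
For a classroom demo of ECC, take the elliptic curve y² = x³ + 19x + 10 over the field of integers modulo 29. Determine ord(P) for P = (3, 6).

2P: tangent at (3, 6): λ = (3·3² + 19)/(2·6) ≡ 17/12. 12⁻¹ ≡ 17 (mod 29) since 12·17 = 204 ≡ 1, so λ ≡ 17·17 ≡ 28.
  x = λ² - 3 - 3 = 784 - 6 ≡ 24; y = λ·(3 - 24) - 6 ≡ 15. → (24, 15)
3P: (24, 15) + (3, 6). λ = (6 - 15)/(3 - 24) ≡ 20/8 mod 29. 8⁻¹ ≡ 11 (mod 29), so λ ≡ 17.
  x = λ² - 24 - 3 = 289 - 27 ≡ 1; y = λ·(24 - 1) - 15 ≡ 28. → (1, 28)
4P: (1, 28) + (3, 6). λ = (6 - 28)/(3 - 1) ≡ 7/2 mod 29. 2⁻¹ ≡ 15 (mod 29) since 2·15 = 30 ≡ 1, so λ ≡ 18.
  x = λ² - 1 - 3 = 324 - 4 ≡ 1; y = λ·(1 - 1) - 28 ≡ 1. → (1, 1)
5P: (1, 1) + (3, 6). λ = (6 - 1)/(3 - 1) ≡ 5/2 mod 29. 2⁻¹ ≡ 15 (mod 29), so λ ≡ 17.
  x = λ² - 1 - 3 = 289 - 4 ≡ 24; y = λ·(1 - 24) - 1 ≡ 14. → (24, 14)
6P: (24, 14) + (3, 6). λ = (6 - 14)/(3 - 24) ≡ 21/8 mod 29. 8⁻¹ ≡ 11 (mod 29), so λ ≡ 28.
  x = λ² - 24 - 3 = 784 - 27 ≡ 3; y = λ·(24 - 3) - 14 ≡ 23. → (3, 23)
7P: (3, 23) + (3, 6): same x and y₁ ≡ -y₂, so the sum is the point at infinity.
7P = the point at infinity, so the order is 7.

7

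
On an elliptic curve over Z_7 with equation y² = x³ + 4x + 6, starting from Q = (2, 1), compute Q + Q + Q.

Repeated addition: build up to 3Q.
2Q: tangent at (2, 1): λ = (3·2² + 4)/(2·1) ≡ 2/2. 2⁻¹ ≡ 4 (mod 7) since 2·4 = 8 ≡ 1, so λ ≡ 2·4 ≡ 1.
  x = λ² - 2 - 2 = 1 - 4 ≡ 4; y = λ·(2 - 4) - 1 ≡ 4. → (4, 4)
3Q: (4, 4) + (2, 1). λ = (1 - 4)/(2 - 4) ≡ 4/5 mod 7. 5⁻¹ ≡ 3 (mod 7), so λ ≡ 5.
  x = λ² - 4 - 2 = 25 - 6 ≡ 5; y = λ·(4 - 5) - 4 ≡ 5. → (5, 5)

(5, 5)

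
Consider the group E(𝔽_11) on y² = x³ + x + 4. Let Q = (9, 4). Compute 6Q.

Double-and-add on 6 = (110)₂. Start with Q = (9, 4) for the leading 1-bit.
double: tangent at (9, 4): λ = (3·9² + 1)/(2·4) ≡ 2/8. 8⁻¹ ≡ 7 (mod 11), so λ ≡ 2·7 ≡ 3.
  x = λ² - 9 - 9 = 9 - 18 ≡ 2; y = λ·(9 - 2) - 4 ≡ 6. → (2, 6)
add Q: (2, 6) + (9, 4). λ = (4 - 6)/(9 - 2) ≡ 9/7 mod 11. 7⁻¹ ≡ 8 (mod 11) since 7·8 = 56 ≡ 1, so λ ≡ 6.
  x = λ² - 2 - 9 = 36 - 11 ≡ 3; y = λ·(2 - 3) - 6 ≡ 10. → (3, 10)
double: tangent at (3, 10): λ = (3·3² + 1)/(2·10) ≡ 6/9. 9⁻¹ ≡ 5 (mod 11), so λ ≡ 6·5 ≡ 8.
  x = λ² - 3 - 3 = 64 - 6 ≡ 3; y = λ·(3 - 3) - 10 ≡ 1. → (3, 1)

(3, 1)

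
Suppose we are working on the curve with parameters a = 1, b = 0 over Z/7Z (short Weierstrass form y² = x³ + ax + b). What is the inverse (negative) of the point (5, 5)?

-(5, 5) = (5, -5 mod 7) = (5, 2).

(5, 2)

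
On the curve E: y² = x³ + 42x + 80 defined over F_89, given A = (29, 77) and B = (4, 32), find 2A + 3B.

(11, 2)

First 2A:
Repeated addition: build up to 2A.
2A: tangent at (29, 77): λ = (3·29² + 42)/(2·77) ≡ 73/65. 65⁻¹ ≡ 63 (mod 89), so λ ≡ 73·63 ≡ 60.
  x = λ² - 29 - 29 = 3600 - 58 ≡ 71; y = λ·(29 - 71) - 77 ≡ 73. → (71, 73)
2A = (71, 73).
Next 3B:
Repeated addition: build up to 3B.
2B: tangent at (4, 32): λ = (3·4² + 42)/(2·32) ≡ 1/64. 64⁻¹ ≡ 32 (mod 89), so λ ≡ 1·32 ≡ 32.
  x = λ² - 4 - 4 = 1024 - 8 ≡ 37; y = λ·(4 - 37) - 32 ≡ 69. → (37, 69)
3B: (37, 69) + (4, 32). λ = (32 - 69)/(4 - 37) ≡ 52/56 mod 89. 56⁻¹ ≡ 62 (mod 89), so λ ≡ 20.
  x = λ² - 37 - 4 = 400 - 41 ≡ 3; y = λ·(37 - 3) - 69 ≡ 77. → (3, 77)
3B = (3, 77).
Finally 2A + 3B:
(71, 73) + (3, 77). λ = (77 - 73)/(3 - 71) ≡ 4/21 mod 89. 21⁻¹ ≡ 17 (mod 89), so λ ≡ 68.
  x = λ² - 71 - 3 = 4624 - 74 ≡ 11; y = λ·(71 - 11) - 73 ≡ 2. → (11, 2)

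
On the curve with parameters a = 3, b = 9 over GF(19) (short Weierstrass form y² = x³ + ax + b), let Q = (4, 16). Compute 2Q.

(12, 14)

tangent at (4, 16): λ = (3·4² + 3)/(2·16) ≡ 13/13. 13⁻¹ ≡ 3 (mod 19), so λ ≡ 13·3 ≡ 1.
  x = λ² - 4 - 4 = 1 - 8 ≡ 12; y = λ·(4 - 12) - 16 ≡ 14. → (12, 14)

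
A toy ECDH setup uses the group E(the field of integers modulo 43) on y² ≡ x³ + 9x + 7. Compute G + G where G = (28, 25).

(4, 35)

tangent at (28, 25): λ = (3·28² + 9)/(2·25) ≡ 39/7. 7⁻¹ ≡ 37 (mod 43) since 7·37 = 259 ≡ 1, so λ ≡ 39·37 ≡ 24.
  x = λ² - 28 - 28 = 576 - 56 ≡ 4; y = λ·(28 - 4) - 25 ≡ 35. → (4, 35)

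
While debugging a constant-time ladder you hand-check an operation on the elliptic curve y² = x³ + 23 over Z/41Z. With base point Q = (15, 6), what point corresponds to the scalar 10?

(17, 4)

Double-and-add on 10 = (1010)₂. Start with Q = (15, 6) for the leading 1-bit.
double: tangent at (15, 6): λ = (3·15² + 0)/(2·6) ≡ 19/12. 12⁻¹ ≡ 24 (mod 41) since 12·24 = 288 ≡ 1, so λ ≡ 19·24 ≡ 5.
  x = λ² - 15 - 15 = 25 - 30 ≡ 36; y = λ·(15 - 36) - 6 ≡ 12. → (36, 12)
double: tangent at (36, 12): λ = (3·36² + 0)/(2·12) ≡ 34/24. 24⁻¹ ≡ 12 (mod 41), so λ ≡ 34·12 ≡ 39.
  x = λ² - 36 - 36 = 1521 - 72 ≡ 14; y = λ·(36 - 14) - 12 ≡ 26. → (14, 26)
add Q: (14, 26) + (15, 6). λ = (6 - 26)/(15 - 14) ≡ 21/1 mod 41. 1⁻¹ ≡ 1 (mod 41) since 1·1 = 1 ≡ 1, so λ ≡ 21.
  x = λ² - 14 - 15 = 441 - 29 ≡ 2; y = λ·(14 - 2) - 26 ≡ 21. → (2, 21)
double: tangent at (2, 21): λ = (3·2² + 0)/(2·21) ≡ 12/1. 1⁻¹ ≡ 1 (mod 41), so λ ≡ 12·1 ≡ 12.
  x = λ² - 2 - 2 = 144 - 4 ≡ 17; y = λ·(2 - 17) - 21 ≡ 4. → (17, 4)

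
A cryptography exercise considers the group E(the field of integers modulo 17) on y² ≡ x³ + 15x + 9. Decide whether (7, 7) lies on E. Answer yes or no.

yes

y² = 7² ≡ 15; x³ + 15x + 9 = 457 ≡ 15 (mod 17). 15 = 15.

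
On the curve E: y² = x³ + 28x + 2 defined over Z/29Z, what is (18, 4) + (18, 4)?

(16, 14)

tangent at (18, 4): λ = (3·18² + 28)/(2·4) ≡ 14/8. 8⁻¹ ≡ 11 (mod 29), so λ ≡ 14·11 ≡ 9.
  x = λ² - 18 - 18 = 81 - 36 ≡ 16; y = λ·(18 - 16) - 4 ≡ 14. → (16, 14)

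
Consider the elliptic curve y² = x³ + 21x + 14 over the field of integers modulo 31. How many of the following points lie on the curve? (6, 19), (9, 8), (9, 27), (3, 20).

(6, 19): 19² ≡ 20, rhs ≡ 15 → off.
(9, 8): 8² ≡ 2, rhs ≡ 2 → on.
(9, 27): 27² ≡ 16, rhs ≡ 2 → off.
(3, 20): 20² ≡ 28, rhs ≡ 11 → off.

1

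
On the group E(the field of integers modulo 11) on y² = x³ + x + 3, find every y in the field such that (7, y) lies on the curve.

x³ + 1x + 3 = 353 ≡ 1 (mod 11).
Square roots of 1 mod 11: 1 and 10 (since 1² = 1 ≡ 1).

1, 10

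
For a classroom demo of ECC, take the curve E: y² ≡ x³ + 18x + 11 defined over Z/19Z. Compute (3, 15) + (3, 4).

O

The two points share x = 3 and their y-coordinates satisfy 15 + 4 ≡ 0 (mod 19), so they are inverses. Their sum is ∞.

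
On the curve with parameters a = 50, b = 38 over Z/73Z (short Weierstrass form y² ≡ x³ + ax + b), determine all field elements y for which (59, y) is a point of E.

x³ + 50x + 38 = 208367 ≡ 25 (mod 73).
Square roots of 25 mod 73: 5 and 68 (since 5² = 25 ≡ 25).

5, 68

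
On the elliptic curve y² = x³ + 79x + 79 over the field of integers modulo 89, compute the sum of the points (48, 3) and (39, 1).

(48, 3) + (39, 1). λ = (1 - 3)/(39 - 48) ≡ 87/80 mod 89. 80⁻¹ ≡ 79 (mod 89) since 80·79 = 6320 ≡ 1, so λ ≡ 20.
  x = λ² - 48 - 39 = 400 - 87 ≡ 46; y = λ·(48 - 46) - 3 ≡ 37. → (46, 37)

(46, 37)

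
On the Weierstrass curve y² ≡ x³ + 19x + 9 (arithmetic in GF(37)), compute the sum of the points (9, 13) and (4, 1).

(12, 2)

(9, 13) + (4, 1). λ = (1 - 13)/(4 - 9) ≡ 25/32 mod 37. 32⁻¹ ≡ 22 (mod 37), so λ ≡ 32.
  x = λ² - 9 - 4 = 1024 - 13 ≡ 12; y = λ·(9 - 12) - 13 ≡ 2. → (12, 2)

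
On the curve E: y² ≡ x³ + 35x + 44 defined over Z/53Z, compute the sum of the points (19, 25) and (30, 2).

(19, 25) + (30, 2). λ = (2 - 25)/(30 - 19) ≡ 30/11 mod 53. 11⁻¹ ≡ 29 (mod 53) since 11·29 = 319 ≡ 1, so λ ≡ 22.
  x = λ² - 19 - 30 = 484 - 49 ≡ 11; y = λ·(19 - 11) - 25 ≡ 45. → (11, 45)

(11, 45)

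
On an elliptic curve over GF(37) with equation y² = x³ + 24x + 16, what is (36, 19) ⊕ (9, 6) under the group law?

(36, 19) + (9, 6). λ = (6 - 19)/(9 - 36) ≡ 24/10 mod 37. 10⁻¹ ≡ 26 (mod 37), so λ ≡ 32.
  x = λ² - 36 - 9 = 1024 - 45 ≡ 17; y = λ·(36 - 17) - 19 ≡ 34. → (17, 34)

(17, 34)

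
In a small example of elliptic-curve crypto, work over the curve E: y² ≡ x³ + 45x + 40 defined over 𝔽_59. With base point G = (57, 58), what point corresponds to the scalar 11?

(15, 14)

Repeated addition: build up to 11G.
2G: tangent at (57, 58): λ = (3·57² + 45)/(2·58) ≡ 57/57. 57⁻¹ ≡ 29 (mod 59), so λ ≡ 57·29 ≡ 1.
  x = λ² - 57 - 57 = 1 - 114 ≡ 5; y = λ·(57 - 5) - 58 ≡ 53. → (5, 53)
3G: (5, 53) + (57, 58). λ = (58 - 53)/(57 - 5) ≡ 5/52 mod 59. 52⁻¹ ≡ 42 (mod 59) since 52·42 = 2184 ≡ 1, so λ ≡ 33.
  x = λ² - 5 - 57 = 1089 - 62 ≡ 24; y = λ·(5 - 24) - 53 ≡ 28. → (24, 28)
4G: (24, 28) + (57, 58). λ = (58 - 28)/(57 - 24) ≡ 30/33 mod 59. 33⁻¹ ≡ 34 (mod 59), so λ ≡ 17.
  x = λ² - 24 - 57 = 289 - 81 ≡ 31; y = λ·(24 - 31) - 28 ≡ 30. → (31, 30)
5G: (31, 30) + (57, 58). λ = (58 - 30)/(57 - 31) ≡ 28/26 mod 59. 26⁻¹ ≡ 25 (mod 59) since 26·25 = 650 ≡ 1, so λ ≡ 51.
  x = λ² - 31 - 57 = 2601 - 88 ≡ 35; y = λ·(31 - 35) - 30 ≡ 2. → (35, 2)
6G: (35, 2) + (57, 58). λ = (58 - 2)/(57 - 35) ≡ 56/22 mod 59. 22⁻¹ ≡ 51 (mod 59), so λ ≡ 24.
  x = λ² - 35 - 57 = 576 - 92 ≡ 12; y = λ·(35 - 12) - 2 ≡ 19. → (12, 19)
7G: (12, 19) + (57, 58). λ = (58 - 19)/(57 - 12) ≡ 39/45 mod 59. 45⁻¹ ≡ 21 (mod 59) since 45·21 = 945 ≡ 1, so λ ≡ 52.
  x = λ² - 12 - 57 = 2704 - 69 ≡ 39; y = λ·(12 - 39) - 19 ≡ 52. → (39, 52)
8G: (39, 52) + (57, 58). λ = (58 - 52)/(57 - 39) ≡ 6/18 mod 59. 18⁻¹ ≡ 23 (mod 59), so λ ≡ 20.
  x = λ² - 39 - 57 = 400 - 96 ≡ 9; y = λ·(39 - 9) - 52 ≡ 17. → (9, 17)
9G: (9, 17) + (57, 58). λ = (58 - 17)/(57 - 9) ≡ 41/48 mod 59. 48⁻¹ ≡ 16 (mod 59), so λ ≡ 7.
  x = λ² - 9 - 57 = 49 - 66 ≡ 42; y = λ·(9 - 42) - 17 ≡ 47. → (42, 47)
10G: (42, 47) + (57, 58). λ = (58 - 47)/(57 - 42) ≡ 11/15 mod 59. 15⁻¹ ≡ 4 (mod 59), so λ ≡ 44.
  x = λ² - 42 - 57 = 1936 - 99 ≡ 8; y = λ·(42 - 8) - 47 ≡ 33. → (8, 33)
11G: (8, 33) + (57, 58). λ = (58 - 33)/(57 - 8) ≡ 25/49 mod 59. 49⁻¹ ≡ 53 (mod 59), so λ ≡ 27.
  x = λ² - 8 - 57 = 729 - 65 ≡ 15; y = λ·(8 - 15) - 33 ≡ 14. → (15, 14)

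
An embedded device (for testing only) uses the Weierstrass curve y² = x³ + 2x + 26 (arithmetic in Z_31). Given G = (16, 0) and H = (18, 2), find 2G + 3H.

(4, 25)

First 2G:
Repeated addition: build up to 2G.
2G: (16, 0) + (16, 0): same x and y₁ ≡ -y₂, so the sum is O.
2G = O.
Next 3H:
Repeated addition: build up to 3H.
2H: tangent at (18, 2): λ = (3·18² + 2)/(2·2) ≡ 13/4. 4⁻¹ ≡ 8 (mod 31) since 4·8 = 32 ≡ 1, so λ ≡ 13·8 ≡ 11.
  x = λ² - 18 - 18 = 121 - 36 ≡ 23; y = λ·(18 - 23) - 2 ≡ 5. → (23, 5)
3H: (23, 5) + (18, 2). λ = (2 - 5)/(18 - 23) ≡ 28/26 mod 31. 26⁻¹ ≡ 6 (mod 31) since 26·6 = 156 ≡ 1, so λ ≡ 13.
  x = λ² - 23 - 18 = 169 - 41 ≡ 4; y = λ·(23 - 4) - 5 ≡ 25. → (4, 25)
3H = (4, 25).
Finally 2G + 3H:
O + (4, 25) = (4, 25) (identity).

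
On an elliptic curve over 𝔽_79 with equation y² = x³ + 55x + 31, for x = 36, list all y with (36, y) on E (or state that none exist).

x³ + 55x + 31 = 48667 ≡ 3 (mod 79).
3 is a non-residue mod 79; no y exists.

none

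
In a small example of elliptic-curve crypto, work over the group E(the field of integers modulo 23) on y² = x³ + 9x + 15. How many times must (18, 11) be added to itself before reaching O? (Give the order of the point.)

12

2P: tangent at (18, 11): λ = (3·18² + 9)/(2·11) ≡ 15/22. 22⁻¹ ≡ 22 (mod 23), so λ ≡ 15·22 ≡ 8.
  x = λ² - 18 - 18 = 64 - 36 ≡ 5; y = λ·(18 - 5) - 11 ≡ 1. → (5, 1)
3P: (5, 1) + (18, 11). λ = (11 - 1)/(18 - 5) ≡ 10/13 mod 23. 13⁻¹ ≡ 16 (mod 23) since 13·16 = 208 ≡ 1, so λ ≡ 22.
  x = λ² - 5 - 18 = 484 - 23 ≡ 1; y = λ·(5 - 1) - 1 ≡ 18. → (1, 18)
4P: (1, 18) + (18, 11). λ = (11 - 18)/(18 - 1) ≡ 16/17 mod 23. 17⁻¹ ≡ 19 (mod 23), so λ ≡ 5.
  x = λ² - 1 - 18 = 25 - 19 ≡ 6; y = λ·(1 - 6) - 18 ≡ 3. → (6, 3)
5P: (6, 3) + (18, 11). λ = (11 - 3)/(18 - 6) ≡ 8/12 mod 23. 12⁻¹ ≡ 2 (mod 23), so λ ≡ 16.
  x = λ² - 6 - 18 = 256 - 24 ≡ 2; y = λ·(6 - 2) - 3 ≡ 15. → (2, 15)
6P: (2, 15) + (18, 11). λ = (11 - 15)/(18 - 2) ≡ 19/16 mod 23. 16⁻¹ ≡ 13 (mod 23) since 16·13 = 208 ≡ 1, so λ ≡ 17.
  x = λ² - 2 - 18 = 289 - 20 ≡ 16; y = λ·(2 - 16) - 15 ≡ 0. → (16, 0)
7P: (16, 0) + (18, 11). λ = (11 - 0)/(18 - 16) ≡ 11/2 mod 23. 2⁻¹ ≡ 12 (mod 23), so λ ≡ 17.
  x = λ² - 16 - 18 = 289 - 34 ≡ 2; y = λ·(16 - 2) - 0 ≡ 8. → (2, 8)
8P: (2, 8) + (18, 11). λ = (11 - 8)/(18 - 2) ≡ 3/16 mod 23. 16⁻¹ ≡ 13 (mod 23), so λ ≡ 16.
  x = λ² - 2 - 18 = 256 - 20 ≡ 6; y = λ·(2 - 6) - 8 ≡ 20. → (6, 20)
9P: (6, 20) + (18, 11). λ = (11 - 20)/(18 - 6) ≡ 14/12 mod 23. 12⁻¹ ≡ 2 (mod 23), so λ ≡ 5.
  x = λ² - 6 - 18 = 25 - 24 ≡ 1; y = λ·(6 - 1) - 20 ≡ 5. → (1, 5)
10P: (1, 5) + (18, 11). λ = (11 - 5)/(18 - 1) ≡ 6/17 mod 23. 17⁻¹ ≡ 19 (mod 23) since 17·19 = 323 ≡ 1, so λ ≡ 22.
  x = λ² - 1 - 18 = 484 - 19 ≡ 5; y = λ·(1 - 5) - 5 ≡ 22. → (5, 22)
11P: (5, 22) + (18, 11). λ = (11 - 22)/(18 - 5) ≡ 12/13 mod 23. 13⁻¹ ≡ 16 (mod 23), so λ ≡ 8.
  x = λ² - 5 - 18 = 64 - 23 ≡ 18; y = λ·(5 - 18) - 22 ≡ 12. → (18, 12)
12P: (18, 12) + (18, 11): same x and y₁ ≡ -y₂, so the sum is O.
12P = O, so the order is 12.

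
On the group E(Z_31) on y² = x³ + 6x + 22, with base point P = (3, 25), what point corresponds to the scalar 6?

(29, 23)

Repeated addition: build up to 6P.
2P: tangent at (3, 25): λ = (3·3² + 6)/(2·25) ≡ 2/19. 19⁻¹ ≡ 18 (mod 31), so λ ≡ 2·18 ≡ 5.
  x = λ² - 3 - 3 = 25 - 6 ≡ 19; y = λ·(3 - 19) - 25 ≡ 19. → (19, 19)
3P: (19, 19) + (3, 25). λ = (25 - 19)/(3 - 19) ≡ 6/15 mod 31. 15⁻¹ ≡ 29 (mod 31), so λ ≡ 19.
  x = λ² - 19 - 3 = 361 - 22 ≡ 29; y = λ·(19 - 29) - 19 ≡ 8. → (29, 8)
4P: (29, 8) + (3, 25). λ = (25 - 8)/(3 - 29) ≡ 17/5 mod 31. 5⁻¹ ≡ 25 (mod 31), so λ ≡ 22.
  x = λ² - 29 - 3 = 484 - 32 ≡ 18; y = λ·(29 - 18) - 8 ≡ 17. → (18, 17)
5P: (18, 17) + (3, 25). λ = (25 - 17)/(3 - 18) ≡ 8/16 mod 31. 16⁻¹ ≡ 2 (mod 31) since 16·2 = 32 ≡ 1, so λ ≡ 16.
  x = λ² - 18 - 3 = 256 - 21 ≡ 18; y = λ·(18 - 18) - 17 ≡ 14. → (18, 14)
6P: (18, 14) + (3, 25). λ = (25 - 14)/(3 - 18) ≡ 11/16 mod 31. 16⁻¹ ≡ 2 (mod 31), so λ ≡ 22.
  x = λ² - 18 - 3 = 484 - 21 ≡ 29; y = λ·(18 - 29) - 14 ≡ 23. → (29, 23)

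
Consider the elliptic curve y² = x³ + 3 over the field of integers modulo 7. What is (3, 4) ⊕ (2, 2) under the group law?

(3, 4) + (2, 2). λ = (2 - 4)/(2 - 3) ≡ 5/6 mod 7. 6⁻¹ ≡ 6 (mod 7), so λ ≡ 2.
  x = λ² - 3 - 2 = 4 - 5 ≡ 6; y = λ·(3 - 6) - 4 ≡ 4. → (6, 4)

(6, 4)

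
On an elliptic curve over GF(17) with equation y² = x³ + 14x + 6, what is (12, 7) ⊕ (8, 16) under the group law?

(1, 15)

(12, 7) + (8, 16). λ = (16 - 7)/(8 - 12) ≡ 9/13 mod 17. 13⁻¹ ≡ 4 (mod 17), so λ ≡ 2.
  x = λ² - 12 - 8 = 4 - 20 ≡ 1; y = λ·(12 - 1) - 7 ≡ 15. → (1, 15)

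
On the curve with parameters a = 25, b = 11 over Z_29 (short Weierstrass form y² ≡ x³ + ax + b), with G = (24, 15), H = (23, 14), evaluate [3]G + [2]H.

(23, 15)

First 3G:
Repeated addition: build up to 3G.
2G: tangent at (24, 15): λ = (3·24² + 25)/(2·15) ≡ 13/1. 1⁻¹ ≡ 1 (mod 29) since 1·1 = 1 ≡ 1, so λ ≡ 13·1 ≡ 13.
  x = λ² - 24 - 24 = 169 - 48 ≡ 5; y = λ·(24 - 5) - 15 ≡ 0. → (5, 0)
3G: (5, 0) + (24, 15). λ = (15 - 0)/(24 - 5) ≡ 15/19 mod 29. 19⁻¹ ≡ 26 (mod 29), so λ ≡ 13.
  x = λ² - 5 - 24 = 169 - 29 ≡ 24; y = λ·(5 - 24) - 0 ≡ 14. → (24, 14)
3G = (24, 14).
Next 2H:
Repeated addition: build up to 2H.
2H: tangent at (23, 14): λ = (3·23² + 25)/(2·14) ≡ 17/28. 28⁻¹ ≡ 28 (mod 29) since 28·28 = 784 ≡ 1, so λ ≡ 17·28 ≡ 12.
  x = λ² - 23 - 23 = 144 - 46 ≡ 11; y = λ·(23 - 11) - 14 ≡ 14. → (11, 14)
2H = (11, 14).
Finally 3G + 2H:
(24, 14) + (11, 14). λ = (14 - 14)/(11 - 24) ≡ 0/16 mod 29. 16⁻¹ ≡ 20 (mod 29) since 16·20 = 320 ≡ 1, so λ ≡ 0.
  x = λ² - 24 - 11 = 0 - 35 ≡ 23; y = λ·(24 - 23) - 14 ≡ 15. → (23, 15)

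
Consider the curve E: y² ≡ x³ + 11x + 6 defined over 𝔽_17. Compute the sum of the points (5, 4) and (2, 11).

(5, 4) + (2, 11). λ = (11 - 4)/(2 - 5) ≡ 7/14 mod 17. 14⁻¹ ≡ 11 (mod 17), so λ ≡ 9.
  x = λ² - 5 - 2 = 81 - 7 ≡ 6; y = λ·(5 - 6) - 4 ≡ 4. → (6, 4)

(6, 4)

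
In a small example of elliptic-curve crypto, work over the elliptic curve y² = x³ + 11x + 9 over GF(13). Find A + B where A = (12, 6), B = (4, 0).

(12, 6) + (4, 0). λ = (0 - 6)/(4 - 12) ≡ 7/5 mod 13. 5⁻¹ ≡ 8 (mod 13), so λ ≡ 4.
  x = λ² - 12 - 4 = 16 - 16 ≡ 0; y = λ·(12 - 0) - 6 ≡ 3. → (0, 3)

(0, 3)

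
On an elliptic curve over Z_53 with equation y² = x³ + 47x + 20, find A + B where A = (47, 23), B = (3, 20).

(47, 23) + (3, 20). λ = (20 - 23)/(3 - 47) ≡ 50/9 mod 53. 9⁻¹ ≡ 6 (mod 53) since 9·6 = 54 ≡ 1, so λ ≡ 35.
  x = λ² - 47 - 3 = 1225 - 50 ≡ 9; y = λ·(47 - 9) - 23 ≡ 35. → (9, 35)

(9, 35)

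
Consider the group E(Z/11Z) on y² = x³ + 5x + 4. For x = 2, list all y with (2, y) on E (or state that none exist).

0

x³ + 5x + 4 = 22 ≡ 0 (mod 11).
Only y = 0 satisfies y² ≡ 0.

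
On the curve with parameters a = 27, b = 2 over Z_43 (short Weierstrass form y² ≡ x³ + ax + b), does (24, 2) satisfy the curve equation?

y² = 2² ≡ 4; x³ + 27x + 2 = 14474 ≡ 26 (mod 43). 4 ≠ 26.

no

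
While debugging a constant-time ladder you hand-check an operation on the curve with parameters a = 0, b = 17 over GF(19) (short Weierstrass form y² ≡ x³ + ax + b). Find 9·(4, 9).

O

Write Q = (4, 9).
Repeated addition: build up to 9Q.
2Q: tangent at (4, 9): λ = (3·4² + 0)/(2·9) ≡ 10/18. 18⁻¹ ≡ 18 (mod 19), so λ ≡ 10·18 ≡ 9.
  x = λ² - 4 - 4 = 81 - 8 ≡ 16; y = λ·(4 - 16) - 9 ≡ 16. → (16, 16)
3Q: (16, 16) + (4, 9). λ = (9 - 16)/(4 - 16) ≡ 12/7 mod 19. 7⁻¹ ≡ 11 (mod 19), so λ ≡ 18.
  x = λ² - 16 - 4 = 324 - 20 ≡ 0; y = λ·(16 - 0) - 16 ≡ 6. → (0, 6)
4Q: (0, 6) + (4, 9). λ = (9 - 6)/(4 - 0) ≡ 3/4 mod 19. 4⁻¹ ≡ 5 (mod 19), so λ ≡ 15.
  x = λ² - 0 - 4 = 225 - 4 ≡ 12; y = λ·(0 - 12) - 6 ≡ 4. → (12, 4)
5Q: (12, 4) + (4, 9). λ = (9 - 4)/(4 - 12) ≡ 5/11 mod 19. 11⁻¹ ≡ 7 (mod 19) since 11·7 = 77 ≡ 1, so λ ≡ 16.
  x = λ² - 12 - 4 = 256 - 16 ≡ 12; y = λ·(12 - 12) - 4 ≡ 15. → (12, 15)
6Q: (12, 15) + (4, 9). λ = (9 - 15)/(4 - 12) ≡ 13/11 mod 19. 11⁻¹ ≡ 7 (mod 19), so λ ≡ 15.
  x = λ² - 12 - 4 = 225 - 16 ≡ 0; y = λ·(12 - 0) - 15 ≡ 13. → (0, 13)
7Q: (0, 13) + (4, 9). λ = (9 - 13)/(4 - 0) ≡ 15/4 mod 19. 4⁻¹ ≡ 5 (mod 19), so λ ≡ 18.
  x = λ² - 0 - 4 = 324 - 4 ≡ 16; y = λ·(0 - 16) - 13 ≡ 3. → (16, 3)
8Q: (16, 3) + (4, 9). λ = (9 - 3)/(4 - 16) ≡ 6/7 mod 19. 7⁻¹ ≡ 11 (mod 19), so λ ≡ 9.
  x = λ² - 16 - 4 = 81 - 20 ≡ 4; y = λ·(16 - 4) - 3 ≡ 10. → (4, 10)
9Q: (4, 10) + (4, 9): same x and y₁ ≡ -y₂, so the sum is the point at infinity.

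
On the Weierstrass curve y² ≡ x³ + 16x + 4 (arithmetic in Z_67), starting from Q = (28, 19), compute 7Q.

(4, 47)

Repeated addition: build up to 7Q.
2Q: tangent at (28, 19): λ = (3·28² + 16)/(2·19) ≡ 23/38. 38⁻¹ ≡ 30 (mod 67), so λ ≡ 23·30 ≡ 20.
  x = λ² - 28 - 28 = 400 - 56 ≡ 9; y = λ·(28 - 9) - 19 ≡ 26. → (9, 26)
3Q: (9, 26) + (28, 19). λ = (19 - 26)/(28 - 9) ≡ 60/19 mod 67. 19⁻¹ ≡ 60 (mod 67) since 19·60 = 1140 ≡ 1, so λ ≡ 49.
  x = λ² - 9 - 28 = 2401 - 37 ≡ 19; y = λ·(9 - 19) - 26 ≡ 20. → (19, 20)
4Q: (19, 20) + (28, 19). λ = (19 - 20)/(28 - 19) ≡ 66/9 mod 67. 9⁻¹ ≡ 15 (mod 67), so λ ≡ 52.
  x = λ² - 19 - 28 = 2704 - 47 ≡ 44; y = λ·(19 - 44) - 20 ≡ 20. → (44, 20)
5Q: (44, 20) + (28, 19). λ = (19 - 20)/(28 - 44) ≡ 66/51 mod 67. 51⁻¹ ≡ 46 (mod 67), so λ ≡ 21.
  x = λ² - 44 - 28 = 441 - 72 ≡ 34; y = λ·(44 - 34) - 20 ≡ 56. → (34, 56)
6Q: (34, 56) + (28, 19). λ = (19 - 56)/(28 - 34) ≡ 30/61 mod 67. 61⁻¹ ≡ 11 (mod 67), so λ ≡ 62.
  x = λ² - 34 - 28 = 3844 - 62 ≡ 30; y = λ·(34 - 30) - 56 ≡ 58. → (30, 58)
7Q: (30, 58) + (28, 19). λ = (19 - 58)/(28 - 30) ≡ 28/65 mod 67. 65⁻¹ ≡ 33 (mod 67), so λ ≡ 53.
  x = λ² - 30 - 28 = 2809 - 58 ≡ 4; y = λ·(30 - 4) - 58 ≡ 47. → (4, 47)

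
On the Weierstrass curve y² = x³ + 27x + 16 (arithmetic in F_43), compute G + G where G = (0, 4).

tangent at (0, 4): λ = (3·0² + 27)/(2·4) ≡ 27/8. 8⁻¹ ≡ 27 (mod 43), so λ ≡ 27·27 ≡ 41.
  x = λ² - 0 - 0 = 1681 - 0 ≡ 4; y = λ·(0 - 4) - 4 ≡ 4. → (4, 4)

(4, 4)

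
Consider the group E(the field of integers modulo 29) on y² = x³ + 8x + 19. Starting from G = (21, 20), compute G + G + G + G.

(14, 27)

Double-and-add on 4 = (100)₂. Start with G = (21, 20) for the leading 1-bit.
double: tangent at (21, 20): λ = (3·21² + 8)/(2·20) ≡ 26/11. 11⁻¹ ≡ 8 (mod 29), so λ ≡ 26·8 ≡ 5.
  x = λ² - 21 - 21 = 25 - 42 ≡ 12; y = λ·(21 - 12) - 20 ≡ 25. → (12, 25)
double: tangent at (12, 25): λ = (3·12² + 8)/(2·25) ≡ 5/21. 21⁻¹ ≡ 18 (mod 29), so λ ≡ 5·18 ≡ 3.
  x = λ² - 12 - 12 = 9 - 24 ≡ 14; y = λ·(12 - 14) - 25 ≡ 27. → (14, 27)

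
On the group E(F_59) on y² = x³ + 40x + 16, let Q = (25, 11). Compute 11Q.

Double-and-add on 11 = (1011)₂. Start with Q = (25, 11) for the leading 1-bit.
double: tangent at (25, 11): λ = (3·25² + 40)/(2·11) ≡ 27/22. 22⁻¹ ≡ 51 (mod 59), so λ ≡ 27·51 ≡ 20.
  x = λ² - 25 - 25 = 400 - 50 ≡ 55; y = λ·(25 - 55) - 11 ≡ 38. → (55, 38)
double: tangent at (55, 38): λ = (3·55² + 40)/(2·38) ≡ 29/17. 17⁻¹ ≡ 7 (mod 59), so λ ≡ 29·7 ≡ 26.
  x = λ² - 55 - 55 = 676 - 110 ≡ 35; y = λ·(55 - 35) - 38 ≡ 10. → (35, 10)
add Q: (35, 10) + (25, 11). λ = (11 - 10)/(25 - 35) ≡ 1/49 mod 59. 49⁻¹ ≡ 53 (mod 59) since 49·53 = 2597 ≡ 1, so λ ≡ 53.
  x = λ² - 35 - 25 = 2809 - 60 ≡ 35; y = λ·(35 - 35) - 10 ≡ 49. → (35, 49)
double: tangent at (35, 49): λ = (3·35² + 40)/(2·49) ≡ 57/39. 39⁻¹ ≡ 56 (mod 59), so λ ≡ 57·56 ≡ 6.
  x = λ² - 35 - 35 = 36 - 70 ≡ 25; y = λ·(35 - 25) - 49 ≡ 11. → (25, 11)
add Q: tangent at (25, 11): λ = (3·25² + 40)/(2·11) ≡ 27/22. 22⁻¹ ≡ 51 (mod 59), so λ ≡ 27·51 ≡ 20.
  x = λ² - 25 - 25 = 400 - 50 ≡ 55; y = λ·(25 - 55) - 11 ≡ 38. → (55, 38)

(55, 38)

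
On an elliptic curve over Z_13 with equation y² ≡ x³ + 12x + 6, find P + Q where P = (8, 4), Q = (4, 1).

(4, 12)

(8, 4) + (4, 1). λ = (1 - 4)/(4 - 8) ≡ 10/9 mod 13. 9⁻¹ ≡ 3 (mod 13) since 9·3 = 27 ≡ 1, so λ ≡ 4.
  x = λ² - 8 - 4 = 16 - 12 ≡ 4; y = λ·(8 - 4) - 4 ≡ 12. → (4, 12)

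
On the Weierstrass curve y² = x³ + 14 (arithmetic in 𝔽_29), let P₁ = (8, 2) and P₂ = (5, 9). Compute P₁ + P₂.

(8, 2) + (5, 9). λ = (9 - 2)/(5 - 8) ≡ 7/26 mod 29. 26⁻¹ ≡ 19 (mod 29) since 26·19 = 494 ≡ 1, so λ ≡ 17.
  x = λ² - 8 - 5 = 289 - 13 ≡ 15; y = λ·(8 - 15) - 2 ≡ 24. → (15, 24)

(15, 24)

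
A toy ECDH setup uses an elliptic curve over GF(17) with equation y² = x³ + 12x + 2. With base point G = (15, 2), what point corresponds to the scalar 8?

(6, 16)

Repeated addition: build up to 8G.
2G: tangent at (15, 2): λ = (3·15² + 12)/(2·2) ≡ 7/4. 4⁻¹ ≡ 13 (mod 17) since 4·13 = 52 ≡ 1, so λ ≡ 7·13 ≡ 6.
  x = λ² - 15 - 15 = 36 - 30 ≡ 6; y = λ·(15 - 6) - 2 ≡ 1. → (6, 1)
3G: (6, 1) + (15, 2). λ = (2 - 1)/(15 - 6) ≡ 1/9 mod 17. 9⁻¹ ≡ 2 (mod 17) since 9·2 = 18 ≡ 1, so λ ≡ 2.
  x = λ² - 6 - 15 = 4 - 21 ≡ 0; y = λ·(6 - 0) - 1 ≡ 11. → (0, 11)
4G: (0, 11) + (15, 2). λ = (2 - 11)/(15 - 0) ≡ 8/15 mod 17. 15⁻¹ ≡ 8 (mod 17), so λ ≡ 13.
  x = λ² - 0 - 15 = 169 - 15 ≡ 1; y = λ·(0 - 1) - 11 ≡ 10. → (1, 10)
5G: (1, 10) + (15, 2). λ = (2 - 10)/(15 - 1) ≡ 9/14 mod 17. 14⁻¹ ≡ 11 (mod 17) since 14·11 = 154 ≡ 1, so λ ≡ 14.
  x = λ² - 1 - 15 = 196 - 16 ≡ 10; y = λ·(1 - 10) - 10 ≡ 0. → (10, 0)
6G: (10, 0) + (15, 2). λ = (2 - 0)/(15 - 10) ≡ 2/5 mod 17. 5⁻¹ ≡ 7 (mod 17) since 5·7 = 35 ≡ 1, so λ ≡ 14.
  x = λ² - 10 - 15 = 196 - 25 ≡ 1; y = λ·(10 - 1) - 0 ≡ 7. → (1, 7)
7G: (1, 7) + (15, 2). λ = (2 - 7)/(15 - 1) ≡ 12/14 mod 17. 14⁻¹ ≡ 11 (mod 17), so λ ≡ 13.
  x = λ² - 1 - 15 = 169 - 16 ≡ 0; y = λ·(1 - 0) - 7 ≡ 6. → (0, 6)
8G: (0, 6) + (15, 2). λ = (2 - 6)/(15 - 0) ≡ 13/15 mod 17. 15⁻¹ ≡ 8 (mod 17), so λ ≡ 2.
  x = λ² - 0 - 15 = 4 - 15 ≡ 6; y = λ·(0 - 6) - 6 ≡ 16. → (6, 16)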